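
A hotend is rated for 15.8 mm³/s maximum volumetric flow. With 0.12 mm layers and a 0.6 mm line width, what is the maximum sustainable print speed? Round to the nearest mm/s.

219 mm/s

A = 0.12 × 0.6, so 0.072 mm².
Max speed = 15.8 / 0.072 = 219.44 ≈ 219 mm/s.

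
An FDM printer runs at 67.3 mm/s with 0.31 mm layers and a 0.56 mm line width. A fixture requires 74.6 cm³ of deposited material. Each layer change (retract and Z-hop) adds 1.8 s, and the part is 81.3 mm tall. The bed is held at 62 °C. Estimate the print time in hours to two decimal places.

1.91 hours

Extrusion cross-section = 0.31 × 0.56, so 0.1736 mm².
Total extruded path = 74600/0.1736 = 429723.5 mm.
Extrusion time = 429723.5 / 67.3, so 6385.2 s.
Layer count = ceil(81.3 / 0.31) = 263.
Layer-change overhead = 263 × 1.8 = 473.4 s.
Total = 6385.2 + 473.4 = 6858.6 s = 1.91 hours.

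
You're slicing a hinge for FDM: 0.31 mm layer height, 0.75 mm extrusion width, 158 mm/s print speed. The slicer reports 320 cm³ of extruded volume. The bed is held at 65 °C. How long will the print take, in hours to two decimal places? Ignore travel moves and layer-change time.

2.42 hours

Bead cross-section: 0.31 × 0.75 → 0.2325 mm².
Total extruded path = 320000/0.2325 = 1376344.1 mm.
Extrusion time: 1376344.1 / 158 → 8711 s.
In the requested units: 8711 s = 2.42 hours.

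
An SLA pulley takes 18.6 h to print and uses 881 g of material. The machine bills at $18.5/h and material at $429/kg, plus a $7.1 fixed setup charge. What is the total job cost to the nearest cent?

$729.15

Machine-time cost = 18.5 × 18.6, so $344.10.
Feedstock cost = 429 × 881/1000, so $377.949.
Adding setup: 344.10 + 377.949 + 7.1 → 729.149 ≈ $729.15.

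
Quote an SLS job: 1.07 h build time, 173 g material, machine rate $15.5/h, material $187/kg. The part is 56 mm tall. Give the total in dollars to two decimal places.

$48.94

Machine-time cost: 15.5 × 1.07 → $16.585.
Material charge = 187 × 173/1000, so $32.351.
Total = 16.585 + 32.351 = 48.936 ≈ $48.94.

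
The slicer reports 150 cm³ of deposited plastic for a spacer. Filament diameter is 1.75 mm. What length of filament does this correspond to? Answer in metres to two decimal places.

62.36 m

Cross-section of 1.75 mm filament: π·(1.75/2)² = 2.4053 mm².
Length = 150 cm³ / 2.4053 mm² = 150000 / 2.4053 = 62362.28 mm = 62.36 m.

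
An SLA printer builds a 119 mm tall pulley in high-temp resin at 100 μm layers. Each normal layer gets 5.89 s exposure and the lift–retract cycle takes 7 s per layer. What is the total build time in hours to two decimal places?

4.26 hours

Layer count = ceil(119 / 0.1) = 1190.
Cycle time = 5.89 + 7 = 12.89 s.
Total = 1190 × 12.89 = 15339.1 s = 4.26 hours.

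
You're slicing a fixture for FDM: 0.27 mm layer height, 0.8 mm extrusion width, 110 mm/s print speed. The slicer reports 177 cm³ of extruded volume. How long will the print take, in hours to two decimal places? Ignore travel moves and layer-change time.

2.07 hours

Line area: 0.27 × 0.8 → 0.216 mm².
Toolpath length = 177 cm³ / 0.216 mm² = 177000 / 0.216 = 819444.4 mm.
Print-move time = 819444.4 / 110, so 7449.5 s.
In the requested units: 7449.5 s = 2.07 hours.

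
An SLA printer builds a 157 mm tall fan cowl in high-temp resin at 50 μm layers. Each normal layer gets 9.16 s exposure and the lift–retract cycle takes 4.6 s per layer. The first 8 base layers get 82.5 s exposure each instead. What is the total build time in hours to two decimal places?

Number of layers: 157 / 0.05 → 3140 (rounded up).
Burn-in layers = 8 × (82.5 + 4.6), so 696.8 s.
Regular layers = 3132 × (9.16 + 4.6) = 43096.32 s.
Sum: 696.8 + 43096.32 = 43793.12 s → 12.16 hours.

12.16 hours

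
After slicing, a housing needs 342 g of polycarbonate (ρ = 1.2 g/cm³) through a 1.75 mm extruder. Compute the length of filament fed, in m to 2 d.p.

Volume = 342 g / 1.2 g·cm⁻³ = 285 cm³ = 285000 mm³.
Cross-section of 1.75 mm filament: π·(1.75/2)² = 2.4053 mm².
L = V/A = 285000/2.4053 = 118488.34 mm → 118.49 m.

118.49 m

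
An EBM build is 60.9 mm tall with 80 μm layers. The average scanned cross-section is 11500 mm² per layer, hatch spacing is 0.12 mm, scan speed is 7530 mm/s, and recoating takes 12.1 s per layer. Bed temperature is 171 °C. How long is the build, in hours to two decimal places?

5.26 hours

Layer count = ceil(60.9 / 0.08) = 762.
Hatch length per layer = 11500 / 0.12, so 95833.3 mm.
Per-layer scan time = 95833.3 / 7530, so 12.7269 s.
Layer cycle = 12.7269 + 12.1 = 24.8269 s.
Build time = 762 × 24.8269 = 18918.0978 s = 5.26 hours.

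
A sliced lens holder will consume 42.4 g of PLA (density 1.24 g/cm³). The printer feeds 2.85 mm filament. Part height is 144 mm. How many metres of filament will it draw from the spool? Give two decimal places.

Volume = 42.4 g / 1.24 g·cm⁻³ = 34.1935 cm³ = 34193.5 mm³.
Cross-section of 2.85 mm filament: π·(2.85/2)² = 6.3794 mm².
L = V/A = 34193.5/6.3794 = 5359.99 mm → 5.36 m.

5.36 m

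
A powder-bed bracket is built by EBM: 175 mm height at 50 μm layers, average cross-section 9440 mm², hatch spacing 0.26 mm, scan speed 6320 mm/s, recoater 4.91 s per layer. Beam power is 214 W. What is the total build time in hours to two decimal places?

Layer count = ceil(175 / 0.05) = 3500.
Scan path per layer = 9440 / 0.26, so 36307.7 mm.
Beam time per layer: 36307.7 / 6320 → 5.7449 s.
Per-layer time = 5.7449 + 4.91 = 10.6549 s.
Build time = 3500 × 10.6549 = 37292.15 s = 10.36 hours.

10.36 hours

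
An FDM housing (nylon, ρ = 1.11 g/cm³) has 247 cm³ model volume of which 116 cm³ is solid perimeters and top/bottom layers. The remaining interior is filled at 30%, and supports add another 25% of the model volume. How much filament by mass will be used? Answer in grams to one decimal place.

240.9 g

Interior volume = 247 − 116, so 131 cm³.
Infill volume: 0.30 × 131 → 39.3 cm³.
Support = 0.25 × 247 = 61.75 cm³.
Total extruded: 116 + 39.3 + 61.75 → 217.05 cm³.
Mass = 217.05 × 1.11, so 240.9255 g.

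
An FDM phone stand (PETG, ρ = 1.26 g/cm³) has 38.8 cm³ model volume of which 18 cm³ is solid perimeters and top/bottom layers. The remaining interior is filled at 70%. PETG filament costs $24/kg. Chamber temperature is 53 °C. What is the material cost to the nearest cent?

$0.98

Volume inside the shell = 38.8 − 18, so 20.8 cm³.
Infill volume: 0.70 × 20.8 → 14.56 cm³.
Deposited volume = 18 + 14.56 = 32.56 cm³.
Mass = 32.56 × 1.26, so 41.0256 g.
Cost = 41.0256 g / 1000 × $24/kg = $0.98.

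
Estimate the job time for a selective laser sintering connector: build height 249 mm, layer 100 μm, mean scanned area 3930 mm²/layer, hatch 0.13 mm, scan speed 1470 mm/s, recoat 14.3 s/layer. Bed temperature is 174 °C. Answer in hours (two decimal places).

24.12 hours

Layers = ⌈249/0.1⌉ = 2490.
Hatch length per layer = 3930 / 0.13 = 30230.8 mm.
Per-layer scan time = 30230.8 / 1470, so 20.5652 s.
Layer cycle: 20.5652 + 14.3 → 34.8652 s.
2490 layers × 34.8652 s/layer = 86814.348 s, i.e. 24.12 hours.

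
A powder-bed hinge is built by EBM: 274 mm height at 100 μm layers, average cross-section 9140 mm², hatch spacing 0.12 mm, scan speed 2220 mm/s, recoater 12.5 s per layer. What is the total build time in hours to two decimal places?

Number of layers: 274 / 0.1 → 2740 (rounded up).
Scan path per layer = 9140 / 0.12, so 76166.7 mm.
Scan time per layer: 76166.7 / 2220 → 34.3093 s.
Layer cycle = 34.3093 + 12.5, so 46.8093 s.
Build time = 2740 × 46.8093 = 128257.482 s = 35.63 hours.

35.63 hours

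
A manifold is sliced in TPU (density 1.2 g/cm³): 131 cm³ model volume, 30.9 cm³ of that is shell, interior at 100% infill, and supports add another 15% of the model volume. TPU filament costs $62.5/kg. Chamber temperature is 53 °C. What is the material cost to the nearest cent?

$11.30

Infill region = 131 − 30.9, so 100.1 cm³.
Infill volume = 1.00 × 100.1, so 100.1 cm³.
Support = 0.15 × 131, so 19.65 cm³.
Deposited volume = 30.9 + 100.1 + 19.65, so 150.65 cm³.
Mass = 150.65 × 1.2, so 180.78 g.
At $62.5/kg: 180.78/1000 × 62.5 = $11.30.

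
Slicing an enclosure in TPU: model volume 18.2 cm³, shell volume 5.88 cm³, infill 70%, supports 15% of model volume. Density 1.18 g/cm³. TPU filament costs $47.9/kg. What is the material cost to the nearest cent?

$0.97

Infill region = 18.2 − 5.88 = 12.32 cm³.
Infill volume = 0.70 × 12.32 = 8.624 cm³.
Support: 0.15 × 18.2 → 2.73 cm³.
Total printed volume = 5.88 + 8.624 + 2.73 = 17.234 cm³.
Mass = 17.234 × 1.18 = 20.33612 g.
At $47.9/kg: 20.33612/1000 × 47.9 = $0.97.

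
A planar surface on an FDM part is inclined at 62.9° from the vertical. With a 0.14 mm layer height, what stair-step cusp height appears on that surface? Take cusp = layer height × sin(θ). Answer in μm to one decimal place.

sin(62.9°) = 0.8902, so cusp = 0.14 × 0.8902 = 0.124628 mm → 124.6 μm.

124.6 μm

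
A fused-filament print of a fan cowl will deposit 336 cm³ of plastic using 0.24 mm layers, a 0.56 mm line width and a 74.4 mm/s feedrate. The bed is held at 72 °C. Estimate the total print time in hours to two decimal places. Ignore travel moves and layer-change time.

9.33 hours

Extrusion cross-section = 0.24 × 0.56 = 0.1344 mm².
Total extruded path = 336000/0.1344 = 2500000 mm.
Time extruding = 2500000 / 74.4, so 33602.2 s.
In the requested units: 33602.2 s = 9.33 hours.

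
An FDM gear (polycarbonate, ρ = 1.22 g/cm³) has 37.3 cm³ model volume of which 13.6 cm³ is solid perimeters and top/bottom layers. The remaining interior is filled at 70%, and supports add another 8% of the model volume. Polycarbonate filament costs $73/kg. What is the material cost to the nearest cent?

Interior volume = 37.3 − 13.6, so 23.7 cm³.
Infill deposited = 0.70 × 23.7, so 16.59 cm³.
Support = 0.08 × 37.3, so 2.984 cm³.
Deposited volume = 13.6 + 16.59 + 2.984, so 33.174 cm³.
Mass = 33.174 × 1.22, so 40.47228 g.
At $73/kg: 40.47228/1000 × 73 = $2.95.

$2.95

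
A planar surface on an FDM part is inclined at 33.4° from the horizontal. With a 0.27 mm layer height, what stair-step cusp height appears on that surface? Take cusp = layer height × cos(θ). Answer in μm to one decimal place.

cos(33.4°) = 0.8348, so cusp = 0.27 × 0.8348 = 0.225396 mm → 225.4 μm.

225.4 μm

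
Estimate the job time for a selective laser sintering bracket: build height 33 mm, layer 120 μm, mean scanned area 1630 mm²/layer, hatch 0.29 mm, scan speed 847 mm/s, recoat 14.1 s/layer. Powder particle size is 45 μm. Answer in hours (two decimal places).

1.58 hours

Layer count = ceil(33 / 0.12) = 275.
Per-layer scan distance = 1630 / 0.29 = 5620.7 mm.
Scan time per layer = 5620.7 / 847, so 6.636 s.
Per-layer time = 6.636 + 14.1 = 20.736 s.
Build time = 275 × 20.736 = 5702.4 s = 1.58 hours.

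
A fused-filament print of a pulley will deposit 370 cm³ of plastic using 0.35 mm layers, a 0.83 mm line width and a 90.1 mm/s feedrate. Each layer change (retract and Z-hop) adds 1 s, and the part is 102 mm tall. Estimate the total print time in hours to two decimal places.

4.01 hours

Line area = 0.35 × 0.83 = 0.2905 mm².
Total extruded path = 370000/0.2905 = 1273666.1 mm.
Print-move time: 1273666.1 / 90.1 → 14136.1 s.
Layers = ⌈102/0.35⌉ = 292.
Layer-change overhead = 292 × 1, so 292 s.
Total = 14136.1 + 292 = 14428.1 s = 4.01 hours.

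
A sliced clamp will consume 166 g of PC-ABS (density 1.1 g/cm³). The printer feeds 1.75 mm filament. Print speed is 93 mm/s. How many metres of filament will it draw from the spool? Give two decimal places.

Extruded volume: 166/1.1 = 150.9091 cm³ (150909.1 mm³).
Cross-section of 1.75 mm filament: π·(1.75/2)² = 2.4053 mm².
L = V/A = 150909.1/2.4053 = 62740.24 mm → 62.74 m.

62.74 m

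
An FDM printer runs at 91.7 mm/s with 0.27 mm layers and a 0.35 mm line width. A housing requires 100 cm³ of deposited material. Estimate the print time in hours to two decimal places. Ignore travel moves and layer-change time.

Bead cross-section = 0.27 × 0.35 = 0.0945 mm².
Path length: 100000 mm³ / 0.0945 mm² → 1058201.1 mm.
Extrusion time = 1058201.1 / 91.7 = 11539.8 s.
Converting: 11539.8 s = 3.21 hours.

3.21 hours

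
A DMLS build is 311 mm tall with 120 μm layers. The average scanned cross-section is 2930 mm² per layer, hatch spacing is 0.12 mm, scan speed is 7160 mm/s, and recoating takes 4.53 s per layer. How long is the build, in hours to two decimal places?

5.72 hours

Layers = ⌈311/0.12⌉ = 2592.
Hatch length per layer = 2930 / 0.12 = 24416.7 mm.
Scan time per layer = 24416.7 / 7160, so 3.4102 s.
Time per layer: 3.4102 + 4.53 → 7.9402 s.
2592 layers × 7.9402 s/layer = 20580.9984 s, i.e. 5.72 hours.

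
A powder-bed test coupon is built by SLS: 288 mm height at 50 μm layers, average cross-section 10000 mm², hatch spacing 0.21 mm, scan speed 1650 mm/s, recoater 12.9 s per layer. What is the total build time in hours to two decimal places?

66.82 hours

Number of layers: 288 / 0.05 → 5760 (rounded up).
Scan path per layer: 10000 / 0.21 → 47619 mm.
Scan time per layer: 47619 / 1650 → 28.86 s.
Per-layer time: 28.86 + 12.9 → 41.76 s.
Build time = 5760 × 41.76 = 240537.6 s = 66.82 hours.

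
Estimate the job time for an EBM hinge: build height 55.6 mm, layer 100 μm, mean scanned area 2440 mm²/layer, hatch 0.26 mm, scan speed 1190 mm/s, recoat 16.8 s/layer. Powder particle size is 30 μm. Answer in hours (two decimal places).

3.81 hours

Layer count = ceil(55.6 / 0.1) = 556.
Scan path per layer: 2440 / 0.26 → 9384.6 mm.
Beam time per layer: 9384.6 / 1190 → 7.8862 s.
Per-layer time = 7.8862 + 16.8, so 24.6862 s.
Build time = 556 × 24.6862 = 13725.5272 s = 3.81 hours.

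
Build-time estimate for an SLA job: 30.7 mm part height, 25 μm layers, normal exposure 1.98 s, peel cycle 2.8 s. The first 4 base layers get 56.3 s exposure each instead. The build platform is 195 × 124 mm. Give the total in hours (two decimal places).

Layers = ⌈30.7/0.025⌉ = 1228.
Bottom layers: 4 × (56.3 + 2.8) → 236.4 s.
Normal layers = 1224 × (1.98 + 2.8) = 5850.72 s.
Total = 236.4 + 5850.72 = 6087.12 s = 1.69 hours.

1.69 hours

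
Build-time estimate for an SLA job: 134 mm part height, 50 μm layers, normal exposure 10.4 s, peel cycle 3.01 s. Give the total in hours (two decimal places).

9.98 hours

Number of layers: 134 / 0.05 → 2680 (rounded up).
Per-layer time: 10.4 + 3.01 → 13.41 s.
Total = 2680 × 13.41 = 35938.8 s = 9.98 hours.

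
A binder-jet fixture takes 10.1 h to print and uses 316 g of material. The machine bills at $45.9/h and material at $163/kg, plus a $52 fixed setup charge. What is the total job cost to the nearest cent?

Time charge = 45.9 × 10.1 = $463.59.
Feedstock cost = 163 × 316/1000 = $51.508.
Adding setup: 463.59 + 51.508 + 52 → 567.098 ≈ $567.10.

$567.10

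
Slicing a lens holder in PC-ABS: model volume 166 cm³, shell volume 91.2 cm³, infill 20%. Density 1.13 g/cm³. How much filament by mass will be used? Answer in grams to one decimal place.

120.0 g

Interior volume = 166 − 91.2, so 74.8 cm³.
Deposited infill: 0.20 × 74.8 → 14.96 cm³.
Total extruded: 91.2 + 14.96 → 106.16 cm³.
Mass = 106.16 × 1.13, so 119.9608 g.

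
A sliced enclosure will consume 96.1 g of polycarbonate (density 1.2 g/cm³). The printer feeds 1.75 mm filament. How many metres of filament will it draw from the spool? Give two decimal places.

33.29 m

Volume = 96.1 g / 1.2 g·cm⁻³ = 80.0833 cm³ = 80083.3 mm³.
A = π r² = π × 0.875² = 2.4053 mm².
L = V/A = 80083.3/2.4053 = 33294.52 mm → 33.29 m.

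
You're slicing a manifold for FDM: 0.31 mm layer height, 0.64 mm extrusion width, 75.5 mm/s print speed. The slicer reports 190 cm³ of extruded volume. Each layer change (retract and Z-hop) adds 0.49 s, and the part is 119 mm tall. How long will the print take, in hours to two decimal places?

3.58 hours

Line area: 0.31 × 0.64 → 0.1984 mm².
Path length: 190000 mm³ / 0.1984 mm² → 957661.3 mm.
Print-move time: 957661.3 / 75.5 → 12684.3 s.
Number of layers: 119 / 0.31 → 384 (rounded up).
Z-hop total = 384 × 0.49 = 188.16 s.
Total = 12684.3 + 188.16 = 12872.46 s = 3.58 hours.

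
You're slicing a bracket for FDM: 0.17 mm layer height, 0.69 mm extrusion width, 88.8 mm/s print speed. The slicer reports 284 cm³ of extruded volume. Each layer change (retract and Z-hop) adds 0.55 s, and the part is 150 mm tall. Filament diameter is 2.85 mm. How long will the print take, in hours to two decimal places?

Extrusion cross-section = 0.17 × 0.69 = 0.1173 mm².
Path length: 284000 mm³ / 0.1173 mm² → 2421142.4 mm.
Time extruding = 2421142.4 / 88.8, so 27265.1 s.
Layers = ⌈150/0.17⌉ = 883.
Layer-change overhead = 883 × 0.55 = 485.65 s.
Altogether 27265.1 + 485.65 = 27750.75 s, i.e. 7.71 hours.

7.71 hours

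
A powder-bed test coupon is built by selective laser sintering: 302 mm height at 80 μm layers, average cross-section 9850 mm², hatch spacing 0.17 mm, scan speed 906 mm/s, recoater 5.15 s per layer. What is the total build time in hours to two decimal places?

Layers = ⌈302/0.08⌉ = 3775.
Hatch length per layer = 9850 / 0.17, so 57941.2 mm.
Per-layer scan time = 57941.2 / 906 = 63.9528 s.
Per-layer time: 63.9528 + 5.15 → 69.1028 s.
Build time = 3775 × 69.1028 = 260863.07 s = 72.46 hours.

72.46 hours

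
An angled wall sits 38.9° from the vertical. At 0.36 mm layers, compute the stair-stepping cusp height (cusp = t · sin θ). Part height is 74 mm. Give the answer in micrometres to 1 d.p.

h_c = t·sin θ = 0.36 × 0.6280 = 0.22608 mm (226.1 μm).

226.1 μm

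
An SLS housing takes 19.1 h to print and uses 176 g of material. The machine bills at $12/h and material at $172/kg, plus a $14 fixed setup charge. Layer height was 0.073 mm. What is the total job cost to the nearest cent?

Time charge = 12 × 19.1, so $229.20.
Feedstock cost: 172 × 176/1000 → $30.272.
Total = 229.20 + 30.272 + 14 = 273.472 ≈ $273.47.

$273.47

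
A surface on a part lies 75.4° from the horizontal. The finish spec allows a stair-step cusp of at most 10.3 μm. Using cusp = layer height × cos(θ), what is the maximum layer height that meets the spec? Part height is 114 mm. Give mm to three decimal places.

cos(75.4°) = 0.2521; t_max = 0.0103/0.2521 = 0.041 mm.

0.041 mm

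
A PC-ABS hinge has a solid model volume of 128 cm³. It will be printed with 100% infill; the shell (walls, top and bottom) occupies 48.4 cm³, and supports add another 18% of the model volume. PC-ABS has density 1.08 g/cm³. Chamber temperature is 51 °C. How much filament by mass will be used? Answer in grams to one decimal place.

163.1 g

Interior volume = 128 − 48.4 = 79.6 cm³.
Deposited infill = 1.00 × 79.6 = 79.6 cm³.
Support = 0.18 × 128 = 23.04 cm³.
Total extruded = 48.4 + 79.6 + 23.04 = 151.04 cm³.
Mass = 151.04 × 1.08 = 163.1232 g.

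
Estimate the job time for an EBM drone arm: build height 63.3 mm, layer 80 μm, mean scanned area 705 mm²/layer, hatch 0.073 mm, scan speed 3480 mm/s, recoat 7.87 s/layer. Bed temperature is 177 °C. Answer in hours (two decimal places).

2.34 hours

Layer count = ceil(63.3 / 0.08) = 792.
Hatch length per layer = 705 / 0.073, so 9657.5 mm.
Beam time per layer = 9657.5 / 3480 = 2.7751 s.
Per-layer time = 2.7751 + 7.87 = 10.6451 s.
Build time = 792 × 10.6451 = 8430.9192 s = 2.34 hours.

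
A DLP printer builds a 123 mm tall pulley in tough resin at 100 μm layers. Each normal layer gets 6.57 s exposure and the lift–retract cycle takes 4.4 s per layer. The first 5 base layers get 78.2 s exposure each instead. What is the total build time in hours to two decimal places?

Layer count = ceil(123 / 0.1) = 1230.
Bottom layers = 5 × (78.2 + 4.4), so 413 s.
Remaining layers = 1225 × (6.57 + 4.4), so 13438.25 s.
Sum: 413 + 13438.25 = 13851.25 s → 3.85 hours.

3.85 hours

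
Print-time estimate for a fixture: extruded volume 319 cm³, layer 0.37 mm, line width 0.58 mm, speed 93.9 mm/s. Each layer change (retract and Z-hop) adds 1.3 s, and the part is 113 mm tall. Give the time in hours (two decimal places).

Extrusion cross-section: 0.37 × 0.58 → 0.2146 mm².
Toolpath length = 319 cm³ / 0.2146 mm² = 319000 / 0.2146 = 1486486.5 mm.
Print-move time: 1486486.5 / 93.9 → 15830.5 s.
Layer count = ceil(113 / 0.37) = 306.
Z-hop total = 306 × 1.3 = 397.8 s.
Total = 15830.5 + 397.8 = 16228.3 s = 4.51 hours.

4.51 hours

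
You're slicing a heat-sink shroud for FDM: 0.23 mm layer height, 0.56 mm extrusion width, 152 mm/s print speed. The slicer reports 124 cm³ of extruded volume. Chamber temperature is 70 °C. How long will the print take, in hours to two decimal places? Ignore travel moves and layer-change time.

1.76 hours

Extrusion cross-section = 0.23 × 0.56 = 0.1288 mm².
Total extruded path = 124000/0.1288 = 962732.9 mm.
Print-move time = 962732.9 / 152 = 6333.8 s.
In the requested units: 6333.8 s = 1.76 hours.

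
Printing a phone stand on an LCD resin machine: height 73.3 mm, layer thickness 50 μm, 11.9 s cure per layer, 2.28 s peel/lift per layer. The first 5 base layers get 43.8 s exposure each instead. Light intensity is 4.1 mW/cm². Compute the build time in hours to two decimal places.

Number of layers: 73.3 / 0.05 → 1466 (rounded up).
Base layers = 5 × (43.8 + 2.28) = 230.4 s.
Regular layers = 1461 × (11.9 + 2.28) = 20716.98 s.
Total = 230.4 + 20716.98 = 20947.38 s = 5.82 hours.

5.82 hours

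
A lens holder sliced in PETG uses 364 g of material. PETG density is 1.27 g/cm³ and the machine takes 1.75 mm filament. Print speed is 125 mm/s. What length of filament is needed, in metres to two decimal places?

Extruded volume: 364/1.27 = 286.6142 cm³ (286614.2 mm³).
Cross-section of 1.75 mm filament: π·(1.75/2)² = 2.4053 mm².
Length = 286614.2 / 2.4053 = 119159.44 mm = 119.16 m.

119.16 m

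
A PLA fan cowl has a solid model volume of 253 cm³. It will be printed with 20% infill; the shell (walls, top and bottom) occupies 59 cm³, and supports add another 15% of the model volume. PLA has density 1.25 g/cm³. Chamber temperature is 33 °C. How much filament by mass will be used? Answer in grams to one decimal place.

169.7 g

Volume inside the shell = 253 − 59 = 194 cm³.
Infill volume = 0.20 × 194, so 38.8 cm³.
Support = 0.15 × 253 = 37.95 cm³.
Deposited volume = 59 + 38.8 + 37.95 = 135.75 cm³.
Mass = 135.75 × 1.25, so 169.6875 g.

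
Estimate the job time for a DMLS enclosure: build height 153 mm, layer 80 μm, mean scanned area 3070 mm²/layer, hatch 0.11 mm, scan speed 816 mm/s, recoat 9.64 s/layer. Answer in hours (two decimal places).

Number of layers: 153 / 0.08 → 1913 (rounded up).
Scan path per layer = 3070 / 0.11, so 27909.1 mm.
Laser time per layer: 27909.1 / 816 → 34.2023 s.
Time per layer = 34.2023 + 9.64 = 43.8423 s.
Build time = 1913 × 43.8423 = 83870.3199 s = 23.30 hours.

23.30 hours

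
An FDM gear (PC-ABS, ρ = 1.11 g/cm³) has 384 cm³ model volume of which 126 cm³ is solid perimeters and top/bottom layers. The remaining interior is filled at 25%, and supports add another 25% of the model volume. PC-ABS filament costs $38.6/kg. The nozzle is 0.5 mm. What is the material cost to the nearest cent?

Interior volume = 384 − 126, so 258 cm³.
Infill deposited = 0.25 × 258 = 64.5 cm³.
Support: 0.25 × 384 → 96 cm³.
Total printed volume = 126 + 64.5 + 96, so 286.5 cm³.
Mass = 286.5 × 1.11 = 318.015 g.
Cost = 318.015 g / 1000 × $38.6/kg = $12.28.

$12.28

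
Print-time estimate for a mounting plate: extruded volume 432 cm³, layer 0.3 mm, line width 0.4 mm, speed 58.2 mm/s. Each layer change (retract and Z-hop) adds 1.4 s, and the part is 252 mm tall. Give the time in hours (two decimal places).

Bead cross-section: 0.3 × 0.4 → 0.12 mm².
Toolpath length = 432 cm³ / 0.12 mm² = 432000 / 0.12 = 3600000 mm.
Time extruding = 3600000 / 58.2 = 61855.7 s.
Layer count = ceil(252 / 0.3) = 840.
Z-hop total = 840 × 1.4 = 1176 s.
Altogether 61855.7 + 1176 = 63031.7 s, i.e. 17.51 hours.

17.51 hours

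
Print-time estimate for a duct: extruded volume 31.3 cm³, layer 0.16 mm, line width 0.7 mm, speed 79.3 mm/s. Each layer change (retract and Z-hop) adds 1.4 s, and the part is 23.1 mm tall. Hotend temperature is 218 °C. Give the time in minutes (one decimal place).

Line area = 0.16 × 0.7 = 0.112 mm².
Total extruded path = 31300/0.112 = 279464.3 mm.
Print-move time: 279464.3 / 79.3 → 3524.1 s.
Layers = ⌈23.1/0.16⌉ = 145.
Non-print overhead = 145 × 1.4 = 203 s.
Total = 3524.1 + 203 = 3727.1 s = 62.1 minutes.

62.1 minutes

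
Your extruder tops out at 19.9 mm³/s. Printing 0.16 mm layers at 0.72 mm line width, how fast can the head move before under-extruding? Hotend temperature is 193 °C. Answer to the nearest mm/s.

A = 0.16 × 0.72 = 0.1152 mm².
v_max = Q/A = 19.9/0.1152 = 172.74 mm/s → 173 mm/s.

173 mm/s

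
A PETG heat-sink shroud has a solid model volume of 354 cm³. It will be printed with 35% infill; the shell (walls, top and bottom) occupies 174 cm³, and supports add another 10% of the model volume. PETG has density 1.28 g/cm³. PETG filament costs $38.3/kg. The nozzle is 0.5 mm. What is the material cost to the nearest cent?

Interior volume = 354 − 174 = 180 cm³.
Infill deposited: 0.35 × 180 → 63 cm³.
Support = 0.10 × 354 = 35.4 cm³.
Total extruded = 174 + 63 + 35.4 = 272.4 cm³.
Mass = 272.4 × 1.28, so 348.672 g.
At $38.3/kg: 348.672/1000 × 38.3 = $13.35.

$13.35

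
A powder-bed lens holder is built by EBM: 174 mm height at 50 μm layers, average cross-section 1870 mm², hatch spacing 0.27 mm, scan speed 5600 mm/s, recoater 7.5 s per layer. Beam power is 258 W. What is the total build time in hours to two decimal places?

Number of layers: 174 / 0.05 → 3480 (rounded up).
Scan path per layer = 1870 / 0.27 = 6925.9 mm.
Per-layer scan time: 6925.9 / 5600 → 1.2368 s.
Time per layer = 1.2368 + 7.5 = 8.7368 s.
Build time = 3480 × 8.7368 = 30404.064 s = 8.45 hours.

8.45 hours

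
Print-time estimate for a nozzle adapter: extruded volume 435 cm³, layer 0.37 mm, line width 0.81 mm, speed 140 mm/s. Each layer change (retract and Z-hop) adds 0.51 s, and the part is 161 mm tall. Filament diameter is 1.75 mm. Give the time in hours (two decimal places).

2.94 hours

Line area = 0.37 × 0.81 = 0.2997 mm².
Toolpath length = 435 cm³ / 0.2997 mm² = 435000 / 0.2997 = 1451451.5 mm.
Time extruding = 1451451.5 / 140, so 10367.5 s.
Number of layers: 161 / 0.37 → 436 (rounded up).
Z-hop total = 436 × 0.51, so 222.36 s.
Total = 10367.5 + 222.36 = 10589.86 s = 2.94 hours.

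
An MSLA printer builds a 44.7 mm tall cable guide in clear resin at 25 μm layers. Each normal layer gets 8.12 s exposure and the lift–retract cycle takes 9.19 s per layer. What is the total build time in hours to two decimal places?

8.60 hours

Layer count = ceil(44.7 / 0.025) = 1788.
Each layer takes = 8.12 + 9.19, so 17.31 s.
Total = 1788 × 17.31 = 30950.28 s = 8.60 hours.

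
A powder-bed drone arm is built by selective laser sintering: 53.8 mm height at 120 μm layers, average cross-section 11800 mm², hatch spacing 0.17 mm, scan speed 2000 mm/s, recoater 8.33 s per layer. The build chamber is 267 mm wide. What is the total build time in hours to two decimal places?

5.37 hours

Layers = ⌈53.8/0.12⌉ = 449.
Hatch length per layer: 11800 / 0.17 → 69411.8 mm.
Per-layer scan time = 69411.8 / 2000, so 34.7059 s.
Layer cycle: 34.7059 + 8.33 → 43.0359 s.
Total: 449 × 43.0359 s = 19323.1191 s → 5.37 hours.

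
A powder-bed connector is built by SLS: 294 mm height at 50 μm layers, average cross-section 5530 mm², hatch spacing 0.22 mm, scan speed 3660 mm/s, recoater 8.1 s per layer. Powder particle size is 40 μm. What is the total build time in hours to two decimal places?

24.45 hours

Number of layers: 294 / 0.05 → 5880 (rounded up).
Per-layer scan distance = 5530 / 0.22, so 25136.4 mm.
Laser time per layer: 25136.4 / 3660 → 6.8679 s.
Time per layer = 6.8679 + 8.1 = 14.9679 s.
Total: 5880 × 14.9679 s = 88011.252 s → 24.45 hours.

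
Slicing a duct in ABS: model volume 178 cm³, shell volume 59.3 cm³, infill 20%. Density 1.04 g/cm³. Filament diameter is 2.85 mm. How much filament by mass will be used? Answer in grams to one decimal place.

Interior volume = 178 − 59.3 = 118.7 cm³.
Infill volume = 0.20 × 118.7, so 23.74 cm³.
Total extruded = 59.3 + 23.74 = 83.04 cm³.
Mass = 83.04 × 1.04, so 86.3616 g.

86.4 g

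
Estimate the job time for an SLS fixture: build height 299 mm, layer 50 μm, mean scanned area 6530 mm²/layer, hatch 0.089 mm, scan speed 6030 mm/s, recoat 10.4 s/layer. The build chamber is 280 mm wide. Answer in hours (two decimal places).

Layers = ⌈299/0.05⌉ = 5980.
Hatch length per layer = 6530 / 0.089, so 73370.8 mm.
Laser time per layer = 73370.8 / 6030, so 12.1676 s.
Per-layer time: 12.1676 + 10.4 → 22.5676 s.
Total: 5980 × 22.5676 s = 134954.248 s → 37.49 hours.

37.49 hours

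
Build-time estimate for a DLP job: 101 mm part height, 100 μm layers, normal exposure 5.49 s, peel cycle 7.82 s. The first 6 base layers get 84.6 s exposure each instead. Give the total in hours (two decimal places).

3.87 hours

Layers = ⌈101/0.1⌉ = 1010.
Burn-in layers: 6 × (84.6 + 7.82) → 554.52 s.
Regular layers = 1004 × (5.49 + 7.82), so 13363.24 s.
Total = 554.52 + 13363.24 = 13917.76 s = 3.87 hours.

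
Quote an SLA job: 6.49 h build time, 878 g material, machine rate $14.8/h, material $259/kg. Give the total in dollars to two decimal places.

$323.45

Machine cost: 14.8 × 6.49 → $96.052.
Feedstock cost = 259 × 878/1000 = $227.402.
Job cost: 96.052 + 227.402 = 323.454 ≈ $323.45.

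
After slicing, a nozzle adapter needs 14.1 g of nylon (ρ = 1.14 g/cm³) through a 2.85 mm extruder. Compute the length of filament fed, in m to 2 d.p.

Extruded volume: 14.1/1.14 = 12.3684 cm³ (12368.4 mm³).
A = π r² = π × 1.425² = 6.3794 mm².
L = V/A = 12368.4/6.3794 = 1938.8 mm → 1.94 m.

1.94 m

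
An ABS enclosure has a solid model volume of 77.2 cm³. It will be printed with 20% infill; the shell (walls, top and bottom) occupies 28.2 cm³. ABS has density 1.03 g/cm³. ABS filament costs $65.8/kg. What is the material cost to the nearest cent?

Infill region = 77.2 − 28.2, so 49 cm³.
Deposited infill: 0.20 × 49 → 9.8 cm³.
Total extruded: 28.2 + 9.8 → 38 cm³.
Mass = 38 × 1.03, so 39.14 g.
Cost = 39.14 g / 1000 × $65.8/kg = $2.58.

$2.58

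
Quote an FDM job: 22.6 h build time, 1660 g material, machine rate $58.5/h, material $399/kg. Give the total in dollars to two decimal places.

$1984.44

Machine cost = 58.5 × 22.6, so $1322.10.
Material cost = 399 × 1660/1000, so $662.34.
Job cost: 1322.10 + 662.34 = $1984.44.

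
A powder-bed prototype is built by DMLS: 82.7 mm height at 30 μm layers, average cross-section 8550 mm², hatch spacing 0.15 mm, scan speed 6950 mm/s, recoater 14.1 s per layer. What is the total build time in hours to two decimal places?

Number of layers: 82.7 / 0.03 → 2757 (rounded up).
Per-layer scan distance = 8550 / 0.15 = 57000 mm.
Laser time per layer: 57000 / 6950 → 8.2014 s.
Per-layer time = 8.2014 + 14.1 = 22.3014 s.
2757 layers × 22.3014 s/layer = 61484.9598 s, i.e. 17.08 hours.

17.08 hours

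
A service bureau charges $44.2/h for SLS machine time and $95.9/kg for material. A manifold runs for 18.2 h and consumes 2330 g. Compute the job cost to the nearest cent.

$1027.89

Machine-time cost: 44.2 × 18.2 → $804.44.
Feedstock cost = 95.9 × 2330/1000, so $223.447.
Job cost: 804.44 + 223.447 = 1027.887 ≈ $1027.89.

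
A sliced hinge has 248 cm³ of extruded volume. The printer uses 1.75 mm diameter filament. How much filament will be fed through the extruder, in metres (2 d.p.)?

Filament cross-section = π × (1.75/2)² = 2.4053 mm².
Length = 248 cm³ / 2.4053 mm² = 248000 / 2.4053 = 103105.64 mm = 103.11 m.

103.11 m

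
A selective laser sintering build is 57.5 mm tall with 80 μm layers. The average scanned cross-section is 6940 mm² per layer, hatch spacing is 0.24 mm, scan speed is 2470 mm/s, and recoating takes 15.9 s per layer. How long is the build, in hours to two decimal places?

Layers = ⌈57.5/0.08⌉ = 719.
Per-layer scan distance = 6940 / 0.24 = 28916.7 mm.
Scan time per layer: 28916.7 / 2470 → 11.7072 s.
Layer cycle = 11.7072 + 15.9 = 27.6072 s.
Build time = 719 × 27.6072 = 19849.5768 s = 5.51 hours.

5.51 hours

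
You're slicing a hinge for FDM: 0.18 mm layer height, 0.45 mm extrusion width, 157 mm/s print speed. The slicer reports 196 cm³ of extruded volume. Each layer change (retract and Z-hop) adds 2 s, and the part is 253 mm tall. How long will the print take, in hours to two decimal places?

5.06 hours

Extrusion cross-section = 0.18 × 0.45 = 0.081 mm².
Toolpath length = 196 cm³ / 0.081 mm² = 196000 / 0.081 = 2419753.1 mm.
Time extruding = 2419753.1 / 157 = 15412.4 s.
Layer count = ceil(253 / 0.18) = 1406.
Z-hop total: 1406 × 2 → 2812 s.
Altogether 15412.4 + 2812 = 18224.4 s, i.e. 5.06 hours.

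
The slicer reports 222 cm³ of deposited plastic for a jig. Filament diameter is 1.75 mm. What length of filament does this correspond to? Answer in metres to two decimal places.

92.30 m

Cross-section of 1.75 mm filament: π·(1.75/2)² = 2.4053 mm².
L = 222000 mm³ / 2.4053 mm² = 92296.18 mm, i.e. 92.30 m.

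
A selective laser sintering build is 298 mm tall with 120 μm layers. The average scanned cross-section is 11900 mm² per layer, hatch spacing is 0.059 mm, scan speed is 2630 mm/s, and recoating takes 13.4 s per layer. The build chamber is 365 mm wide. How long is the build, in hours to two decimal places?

Number of layers: 298 / 0.12 → 2484 (rounded up).
Per-layer scan distance = 11900 / 0.059, so 201694.9 mm.
Scan time per layer: 201694.9 / 2630 → 76.6901 s.
Time per layer = 76.6901 + 13.4, so 90.0901 s.
Total: 2484 × 90.0901 s = 223783.8084 s → 62.16 hours.

62.16 hours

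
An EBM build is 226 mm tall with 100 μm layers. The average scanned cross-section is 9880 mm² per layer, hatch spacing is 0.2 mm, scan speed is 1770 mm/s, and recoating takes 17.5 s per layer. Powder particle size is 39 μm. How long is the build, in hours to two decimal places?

28.51 hours

Layer count = ceil(226 / 0.1) = 2260.
Hatch length per layer = 9880 / 0.2, so 49400 mm.
Beam time per layer: 49400 / 1770 → 27.9096 s.
Time per layer = 27.9096 + 17.5 = 45.4096 s.
Total: 2260 × 45.4096 s = 102625.696 s → 28.51 hours.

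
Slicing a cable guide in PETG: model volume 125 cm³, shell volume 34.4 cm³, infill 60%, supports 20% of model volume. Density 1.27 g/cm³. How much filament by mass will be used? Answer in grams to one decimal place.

144.5 g

Volume inside the shell = 125 − 34.4 = 90.6 cm³.
Infill volume = 0.60 × 90.6 = 54.36 cm³.
Support = 0.20 × 125 = 25 cm³.
Total extruded: 34.4 + 54.36 + 25 → 113.76 cm³.
Mass = 113.76 × 1.27, so 144.4752 g.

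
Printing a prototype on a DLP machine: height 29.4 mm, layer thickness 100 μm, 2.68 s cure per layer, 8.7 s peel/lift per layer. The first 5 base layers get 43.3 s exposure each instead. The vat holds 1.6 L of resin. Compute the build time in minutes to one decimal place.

59.1 minutes

Layers = ⌈29.4/0.1⌉ = 294.
Burn-in layers = 5 × (43.3 + 8.7) = 260 s.
Remaining layers = 289 × (2.68 + 8.7), so 3288.82 s.
Total = 260 + 3288.82 = 3548.82 s = 59.1 minutes.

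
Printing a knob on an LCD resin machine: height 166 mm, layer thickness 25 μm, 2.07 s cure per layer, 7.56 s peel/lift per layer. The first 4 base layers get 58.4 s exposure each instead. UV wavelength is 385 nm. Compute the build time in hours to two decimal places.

Layer count = ceil(166 / 0.025) = 6640.
Base layers: 4 × (58.4 + 7.56) → 263.84 s.
Normal layers = 6636 × (2.07 + 7.56), so 63904.68 s.
Sum: 263.84 + 63904.68 = 64168.52 s → 17.82 hours.

17.82 hours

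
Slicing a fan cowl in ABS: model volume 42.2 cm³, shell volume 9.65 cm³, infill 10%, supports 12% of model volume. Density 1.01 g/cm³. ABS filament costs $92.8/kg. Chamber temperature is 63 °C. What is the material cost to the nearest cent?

Volume inside the shell = 42.2 − 9.65, so 32.55 cm³.
Deposited infill = 0.10 × 32.55, so 3.255 cm³.
Support = 0.12 × 42.2 = 5.064 cm³.
Deposited volume: 9.65 + 3.255 + 5.064 → 17.969 cm³.
Mass = 17.969 × 1.01, so 18.14869 g.
Cost = 18.14869 g / 1000 × $92.8/kg = $1.68.

$1.68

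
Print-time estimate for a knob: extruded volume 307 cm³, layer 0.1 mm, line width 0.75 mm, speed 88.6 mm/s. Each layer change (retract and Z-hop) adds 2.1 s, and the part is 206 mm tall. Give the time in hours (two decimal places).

Bead cross-section: 0.1 × 0.75 → 0.075 mm².
Toolpath length = 307 cm³ / 0.075 mm² = 307000 / 0.075 = 4093333.3 mm.
Time extruding = 4093333.3 / 88.6, so 46200.2 s.
Layers = ⌈206/0.1⌉ = 2060.
Z-hop total: 2060 × 2.1 → 4326 s.
Altogether 46200.2 + 4326 = 50526.2 s, i.e. 14.04 hours.

14.04 hours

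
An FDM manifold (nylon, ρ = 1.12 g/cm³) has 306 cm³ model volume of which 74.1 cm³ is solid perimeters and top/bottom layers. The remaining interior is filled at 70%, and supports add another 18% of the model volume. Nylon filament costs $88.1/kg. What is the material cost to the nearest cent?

Volume inside the shell = 306 − 74.1, so 231.9 cm³.
Deposited infill = 0.70 × 231.9 = 162.33 cm³.
Support = 0.18 × 306, so 55.08 cm³.
Deposited volume = 74.1 + 162.33 + 55.08, so 291.51 cm³.
Mass = 291.51 × 1.12, so 326.4912 g.
At $88.1/kg: 326.4912/1000 × 88.1 = $28.76.

$28.76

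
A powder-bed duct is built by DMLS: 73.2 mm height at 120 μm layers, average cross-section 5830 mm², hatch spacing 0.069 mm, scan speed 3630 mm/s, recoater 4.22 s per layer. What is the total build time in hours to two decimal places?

4.66 hours

Number of layers: 73.2 / 0.12 → 610 (rounded up).
Hatch length per layer: 5830 / 0.069 → 84492.8 mm.
Scan time per layer = 84492.8 / 3630, so 23.2763 s.
Time per layer = 23.2763 + 4.22 = 27.4963 s.
Total: 610 × 27.4963 s = 16772.743 s → 4.66 hours.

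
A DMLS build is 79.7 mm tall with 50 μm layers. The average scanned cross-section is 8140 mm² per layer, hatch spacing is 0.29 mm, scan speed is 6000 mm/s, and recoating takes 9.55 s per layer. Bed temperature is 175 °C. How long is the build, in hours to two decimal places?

6.30 hours

Layer count = ceil(79.7 / 0.05) = 1594.
Per-layer scan distance = 8140 / 0.29 = 28069 mm.
Scan time per layer: 28069 / 6000 → 4.6782 s.
Layer cycle = 4.6782 + 9.55, so 14.2282 s.
1594 layers × 14.2282 s/layer = 22679.7508 s, i.e. 6.30 hours.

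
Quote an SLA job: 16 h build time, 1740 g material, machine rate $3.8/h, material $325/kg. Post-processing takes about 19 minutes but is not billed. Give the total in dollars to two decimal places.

$626.30

Machine cost = 3.8 × 16 = $60.80.
Material cost: 325 × 1740/1000 → $565.50.
Total = 60.80 + 565.50 = $626.30.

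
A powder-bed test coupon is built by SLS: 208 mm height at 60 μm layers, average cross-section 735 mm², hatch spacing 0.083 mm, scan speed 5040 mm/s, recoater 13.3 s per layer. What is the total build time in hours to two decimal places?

14.50 hours

Layer count = ceil(208 / 0.06) = 3467.
Scan path per layer = 735 / 0.083 = 8855.4 mm.
Per-layer scan time: 8855.4 / 5040 → 1.757 s.
Per-layer time = 1.757 + 13.3 = 15.057 s.
Build time = 3467 × 15.057 = 52202.619 s = 14.50 hours.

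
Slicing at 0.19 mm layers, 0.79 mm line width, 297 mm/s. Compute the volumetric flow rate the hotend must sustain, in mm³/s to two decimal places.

44.58

Bead cross-section = 0.19 × 0.79 = 0.1501 mm².
Volumetric flow = 297 × 0.1501 = 44.58 mm³/s.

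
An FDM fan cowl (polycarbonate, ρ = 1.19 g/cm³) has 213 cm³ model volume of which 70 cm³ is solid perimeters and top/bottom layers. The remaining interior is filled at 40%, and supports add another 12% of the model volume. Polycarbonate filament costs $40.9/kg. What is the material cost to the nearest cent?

Volume inside the shell: 213 − 70 → 143 cm³.
Infill volume = 0.40 × 143, so 57.2 cm³.
Support: 0.12 × 213 → 25.56 cm³.
Total extruded = 70 + 57.2 + 25.56 = 152.76 cm³.
Mass = 152.76 × 1.19 = 181.7844 g.
Cost = 181.7844 g / 1000 × $40.9/kg = $7.43.

$7.43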